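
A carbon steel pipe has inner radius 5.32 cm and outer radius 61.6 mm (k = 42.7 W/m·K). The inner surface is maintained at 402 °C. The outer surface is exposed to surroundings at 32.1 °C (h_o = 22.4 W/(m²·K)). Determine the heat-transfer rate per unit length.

Q' = 3.19 kW/m

Resistance network (inner→outer):
  R'_carbon steel = ln(0.0616/0.0532)/(2πk) = 0.1466/(2π·42.7) = 5.464×10^-4 m·K/W
  R'_conv,out = 1/(2πr h) = 1/(2π·0.0616·22.4) = 0.1153 m·K/W
ΣR = 5.464×10^-4 + 0.1153 = 0.1158 m·K/W
Q' = ΔT/ΣR = (402 °C − 32.1 °C)/0.1158 = 3190 W/m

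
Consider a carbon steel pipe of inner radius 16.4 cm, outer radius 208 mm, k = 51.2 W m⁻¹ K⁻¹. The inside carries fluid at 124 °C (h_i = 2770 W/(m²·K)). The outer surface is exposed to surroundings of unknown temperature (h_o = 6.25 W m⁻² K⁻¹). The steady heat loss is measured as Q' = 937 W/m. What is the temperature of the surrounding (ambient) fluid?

T_out = 8.3 °C

Sum the resistances:
  R'_conv,in = 1/(2πr h) = 1/(2π·0.164·2770) = 3.503×10^-4 m·K/W
  R'_carbon steel = ln(0.208/0.164)/(2πk) = 0.2377/(2π·51.2) = 7.388×10^-4 m·K/W
  R'_conv,out = 1/(2πr h) = 1/(2π·0.208·6.25) = 0.1224 m·K/W
ΣR = 0.1235 m·K/W
ΔT = Q'·ΣR = 937 × 0.1235 = 115.7 K
Heat flows outward, so T_out = T_in − ΔT = 124 − 115.7 = 8.3 °C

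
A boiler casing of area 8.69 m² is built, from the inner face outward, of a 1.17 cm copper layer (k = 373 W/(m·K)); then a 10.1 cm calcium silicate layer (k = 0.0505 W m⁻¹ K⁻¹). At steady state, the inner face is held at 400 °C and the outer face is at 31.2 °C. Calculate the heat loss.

Q = 1600 W

Series thermal resistances, inner to outer:
  R_copper = L/(kA) = 0.0117/(373·8.69) = 3.610×10^-6 K/W
  R_calcium silicate = L/(kA) = 0.101/(0.0505·8.69) = 0.2301 K/W
ΣR = 3.610×10^-6 + 0.2301 = 0.2301 K/W
Q = ΔT/ΣR = (400 °C − 31.2 °C)/0.2301 = 1600 W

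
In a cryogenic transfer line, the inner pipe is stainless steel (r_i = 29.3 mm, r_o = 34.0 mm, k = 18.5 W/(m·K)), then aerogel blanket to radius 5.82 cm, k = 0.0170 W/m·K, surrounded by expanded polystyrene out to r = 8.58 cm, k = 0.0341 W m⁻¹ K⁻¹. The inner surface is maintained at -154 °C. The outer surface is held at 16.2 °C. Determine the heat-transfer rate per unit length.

Q' = 24.9 W/m

Treat each layer as a resistance in series:
  R'_stainless steel = ln(0.0340/0.0293)/(2πk) = 0.1488/(2π·18.5) = 0.001280 m·K/W
  R'_aerogel blanket = ln(0.0582/0.0340)/(2πk) = 0.5375/(2π·0.0170) = 5.032 m·K/W
  R'_expanded polystyrene = ln(0.0858/0.0582)/(2πk) = 0.3881/(2π·0.0341) = 1.812 m·K/W
ΣR = 0.001280 + 5.032 + 1.812 = 6.845 m·K/W
Q' = ΔT/ΣR = (-154 °C − 16.2 °C)/6.845 = -24.9 W/m
(Negative Q' ⇒ heat flows inward; heat gain = 24.9 W/m.)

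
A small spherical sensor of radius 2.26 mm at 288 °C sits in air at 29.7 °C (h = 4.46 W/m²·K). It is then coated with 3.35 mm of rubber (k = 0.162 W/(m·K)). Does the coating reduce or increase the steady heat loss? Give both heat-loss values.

Critical radius for a sphere: r_cr = 2k/h = 0.0726 m = 7.26 cm.
Outer radius after coating: r₂ = 0.00226 + 0.00335 = 0.00561 m.
Since r₁ < r_cr and r₂ ≤ r_cr, the coating moves toward the maximum at r_cr — heat loss rises.
Bare: R = 1/(4πr₁²h) = 3493 K/W; Q = 258.3/3493 = 0.0739 W.
Coated: R = R_cond + R_conv = 696.7 K/W; Q = 258.3/696.7 = 0.371 W.

increases: 0.0739 → 0.371 W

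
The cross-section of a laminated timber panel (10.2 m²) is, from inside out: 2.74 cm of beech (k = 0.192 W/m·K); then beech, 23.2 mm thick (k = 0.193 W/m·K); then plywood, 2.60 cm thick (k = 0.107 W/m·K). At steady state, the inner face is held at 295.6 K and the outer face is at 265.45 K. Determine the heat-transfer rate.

Series thermal resistances, inner to outer:
  R_beech = L/(kA) = 0.0274/(0.192·10.2) = 0.01399 K/W
  R_beech = L/(kA) = 0.0232/(0.193·10.2) = 0.01179 K/W
  R_plywood = L/(kA) = 0.0260/(0.107·10.2) = 0.02382 K/W
ΣR = 0.01399 + 0.01179 + 0.02382 = 0.04960 K/W
Q = ΔT/ΣR = (295.6 K − 265.45 K)/0.04960 = 608 W

Q = 608 W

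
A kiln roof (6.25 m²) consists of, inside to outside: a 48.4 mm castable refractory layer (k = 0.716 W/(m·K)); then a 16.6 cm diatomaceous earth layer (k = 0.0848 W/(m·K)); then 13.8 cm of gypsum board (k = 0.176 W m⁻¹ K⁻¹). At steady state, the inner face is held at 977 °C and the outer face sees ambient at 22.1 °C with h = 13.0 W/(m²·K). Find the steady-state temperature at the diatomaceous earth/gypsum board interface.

T = 307 °C

Resistance network (inner→outer):
  R_castable refractory = L/(kA) = 0.0484/(0.716·6.25) = 0.01082 K/W
  R_diatomaceous earth = L/(kA) = 0.166/(0.0848·6.25) = 0.3132 K/W
  R_gypsum board = L/(kA) = 0.138/(0.176·6.25) = 0.1255 K/W
  R_conv,out = 1/(hA) = 1/(13.0·6.25) = 0.01231 K/W
ΣR = 0.01082 + 0.3132 + 0.1255 + 0.01231 = 0.4618 K/W
Q = ΔT/ΣR = (977 °C − 22.1 °C)/0.4618 = 2068 W
From the inner boundary to the diatomaceous earth/gypsum board interface, ΣR_partial = 0.3240 K/W.
T_interface = T_in − Q·ΣR_partial = 977 °C − (2068)(0.3240) = 307 °C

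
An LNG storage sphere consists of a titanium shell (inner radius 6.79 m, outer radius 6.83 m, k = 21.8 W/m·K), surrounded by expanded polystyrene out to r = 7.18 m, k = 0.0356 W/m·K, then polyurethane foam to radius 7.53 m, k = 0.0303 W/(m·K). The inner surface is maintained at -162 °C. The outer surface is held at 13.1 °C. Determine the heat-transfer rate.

Resistance network (inner→outer):
  R_titanium = (1/6.79 − 1/6.83)/(4πk) = 8.625×10^-4/(4π·21.8) = 3.148×10^-6 K/W
  R_expanded polystyrene = (1/6.83 − 1/7.18)/(4πk) = 0.007137/(4π·0.0356) = 0.01595 K/W
  R_polyurethane foam = (1/7.18 − 1/7.53)/(4πk) = 0.006474/(4π·0.0303) = 0.01700 K/W
ΣR = 3.148×10^-6 + 0.01595 + 0.01700 = 0.03295 K/W
Q = ΔT/ΣR = (-162 °C − 13.1 °C)/0.03295 = -5310 W
(Negative Q ⇒ heat flows inward; heat gain = 5310 W.)

Q = 5.31 kW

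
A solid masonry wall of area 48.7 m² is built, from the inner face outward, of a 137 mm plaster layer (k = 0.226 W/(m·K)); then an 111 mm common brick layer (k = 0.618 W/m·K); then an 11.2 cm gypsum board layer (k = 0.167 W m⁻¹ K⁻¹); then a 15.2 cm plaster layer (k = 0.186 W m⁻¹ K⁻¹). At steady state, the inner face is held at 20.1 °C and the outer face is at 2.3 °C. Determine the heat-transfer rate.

Resistance network (inner→outer):
  R_plaster = L/(kA) = 0.137/(0.226·48.7) = 0.01245 K/W
  R_common brick = L/(kA) = 0.111/(0.618·48.7) = 0.003688 K/W
  R_gypsum board = L/(kA) = 0.112/(0.167·48.7) = 0.01377 K/W
  R_plaster = L/(kA) = 0.152/(0.186·48.7) = 0.01678 K/W
ΣR = 0.01245 + 0.003688 + 0.01377 + 0.01678 = 0.04669 K/W
Q = ΔT/ΣR = (20.1 °C − 2.3 °C)/0.04669 = 381 W

Q = 381 W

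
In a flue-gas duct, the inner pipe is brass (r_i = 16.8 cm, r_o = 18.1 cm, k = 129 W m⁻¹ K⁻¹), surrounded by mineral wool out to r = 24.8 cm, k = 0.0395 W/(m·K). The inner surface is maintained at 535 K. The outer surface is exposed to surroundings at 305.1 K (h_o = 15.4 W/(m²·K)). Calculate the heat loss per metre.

Q' = 175 W/m

Treat each layer as a resistance in series:
  R'_brass = ln(0.181/0.168)/(2πk) = 0.07453/(2π·129) = 9.196×10^-5 m·K/W
  R'_mineral wool = ln(0.248/0.181)/(2πk) = 0.3149/(2π·0.0395) = 1.269 m·K/W
  R'_conv,out = 1/(2πr h) = 1/(2π·0.248·15.4) = 0.04167 m·K/W
ΣR = 9.196×10^-5 + 1.269 + 0.04167 = 1.311 m·K/W
Q' = ΔT/ΣR = (535 K − 305.1 K)/1.311 = 175 W/m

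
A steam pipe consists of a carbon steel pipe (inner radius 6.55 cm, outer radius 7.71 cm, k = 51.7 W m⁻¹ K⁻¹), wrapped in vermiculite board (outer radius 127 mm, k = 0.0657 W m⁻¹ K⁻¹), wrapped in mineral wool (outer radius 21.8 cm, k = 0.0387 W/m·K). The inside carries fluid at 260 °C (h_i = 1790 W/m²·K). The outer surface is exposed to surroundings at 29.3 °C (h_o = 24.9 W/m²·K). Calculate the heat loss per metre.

Q' = 66.6 W/m

Treat each layer as a resistance in series:
  R'_conv,in = 1/(2πr h) = 1/(2π·0.0655·1790) = 0.001357 m·K/W
  R'_carbon steel = ln(0.0771/0.0655)/(2πk) = 0.1631/(2π·51.7) = 5.019×10^-4 m·K/W
  R'_vermiculite board = ln(0.127/0.0771)/(2πk) = 0.4991/(2π·0.0657) = 1.209 m·K/W
  R'_mineral wool = ln(0.218/0.127)/(2πk) = 0.5403/(2π·0.0387) = 2.222 m·K/W
  R'_conv,out = 1/(2πr h) = 1/(2π·0.218·24.9) = 0.02932 m·K/W
ΣR = 0.001357 + 5.019×10^-4 + 1.209 + 2.222 + 0.02932 = 3.462 m·K/W
Q' = ΔT/ΣR = (260 °C − 29.3 °C)/3.462 = 66.6 W/m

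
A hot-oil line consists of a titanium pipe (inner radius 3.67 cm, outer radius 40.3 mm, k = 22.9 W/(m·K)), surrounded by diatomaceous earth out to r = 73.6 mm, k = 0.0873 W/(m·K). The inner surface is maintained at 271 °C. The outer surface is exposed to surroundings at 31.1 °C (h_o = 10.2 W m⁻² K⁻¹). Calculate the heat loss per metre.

Resistance network (inner→outer):
  R'_titanium = ln(0.0403/0.0367)/(2πk) = 0.09357/(2π·22.9) = 6.503×10^-4 m·K/W
  R'_diatomaceous earth = ln(0.0736/0.0403)/(2πk) = 0.6023/(2π·0.0873) = 1.098 m·K/W
  R'_conv,out = 1/(2πr h) = 1/(2π·0.0736·10.2) = 0.2120 m·K/W
ΣR = 6.503×10^-4 + 1.098 + 0.2120 = 1.311 m·K/W
Q' = ΔT/ΣR = (271 °C − 31.1 °C)/1.311 = 183 W/m

Q' = 183 W/m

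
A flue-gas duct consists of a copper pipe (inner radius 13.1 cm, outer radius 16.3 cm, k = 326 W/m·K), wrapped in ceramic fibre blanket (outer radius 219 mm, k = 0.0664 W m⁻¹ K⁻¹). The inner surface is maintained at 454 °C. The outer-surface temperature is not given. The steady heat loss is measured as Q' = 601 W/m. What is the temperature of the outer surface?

T_out = 28.5 °C

Sum the resistances:
  R'_copper = ln(0.163/0.131)/(2πk) = 0.2186/(2π·326) = 1.067×10^-4 m·K/W
  R'_ceramic fibre blanket = ln(0.219/0.163)/(2πk) = 0.2953/(2π·0.0664) = 0.7079 m·K/W
ΣR = 0.7080 m·K/W
ΔT = Q'·ΣR = 601 × 0.7080 = 425.5 K
Heat flows outward, so T_out = T_in − ΔT = 454 − 425.5 = 28.5 °C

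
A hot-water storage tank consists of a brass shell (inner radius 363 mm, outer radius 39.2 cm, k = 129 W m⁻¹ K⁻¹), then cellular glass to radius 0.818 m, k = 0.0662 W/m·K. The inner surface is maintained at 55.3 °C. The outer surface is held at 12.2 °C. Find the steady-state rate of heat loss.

Q = 27.0 W

Series thermal resistances, inner to outer:
  R_brass = (1/0.363 − 1/0.392)/(4πk) = 0.2038/(4π·129) = 1.257×10^-4 K/W
  R_cellular glass = (1/0.392 − 1/0.818)/(4πk) = 1.329/(4π·0.0662) = 1.597 K/W
ΣR = 1.257×10^-4 + 1.597 = 1.597 K/W
Q = ΔT/ΣR = (55.3 °C − 12.2 °C)/1.597 = 27.0 W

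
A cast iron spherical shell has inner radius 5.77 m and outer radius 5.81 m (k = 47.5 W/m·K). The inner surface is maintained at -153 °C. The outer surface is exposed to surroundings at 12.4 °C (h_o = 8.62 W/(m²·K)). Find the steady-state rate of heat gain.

Resistance network (inner→outer):
  R_cast iron = (1/5.77 − 1/5.81)/(4πk) = 0.001193/(4π·47.5) = 1.999×10^-6 K/W
  R_conv,out = 1/(4πr²h) = 1/(4π·5.81²·8.62) = 2.735×10^-4 K/W
ΣR = 1.999×10^-6 + 2.735×10^-4 = 2.755×10^-4 K/W
Q = ΔT/ΣR = (-153 °C − 12.4 °C)/2.755×10^-4 = -6.00×10^5 W
(Negative Q ⇒ heat flows inward; heat gain = 6.00×10^5 W.)

Q = 600 kW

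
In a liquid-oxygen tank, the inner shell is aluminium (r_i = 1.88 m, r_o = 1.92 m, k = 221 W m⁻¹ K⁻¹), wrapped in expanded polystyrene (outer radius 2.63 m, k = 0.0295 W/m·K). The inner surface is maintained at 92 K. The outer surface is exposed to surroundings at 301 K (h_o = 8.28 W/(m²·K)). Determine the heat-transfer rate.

Q = 549 W

Resistance network (inner→outer):
  R_aluminium = (1/1.88 − 1/1.92)/(4πk) = 0.01108/(4π·221) = 3.990×10^-6 K/W
  R_expanded polystyrene = (1/1.92 − 1/2.63)/(4πk) = 0.1406/(4π·0.0295) = 0.3793 K/W
  R_conv,out = 1/(4πr²h) = 1/(4π·2.63²·8.28) = 0.001389 K/W
ΣR = 3.990×10^-6 + 0.3793 + 0.001389 = 0.3807 K/W
Q = ΔT/ΣR = (92 K − 301 K)/0.3807 = -549 W
(Negative Q ⇒ heat flows inward; heat gain = 549 W.)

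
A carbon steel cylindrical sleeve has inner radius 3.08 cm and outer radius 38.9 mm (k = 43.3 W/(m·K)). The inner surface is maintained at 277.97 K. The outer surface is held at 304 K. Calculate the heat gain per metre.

Q' = 30300 W/m

Q' = 2πk·ΔT/ln(r₂/r₁) = 2π × 43.3 × 26.03 / ln(0.0389/0.0308) = 30300 W/m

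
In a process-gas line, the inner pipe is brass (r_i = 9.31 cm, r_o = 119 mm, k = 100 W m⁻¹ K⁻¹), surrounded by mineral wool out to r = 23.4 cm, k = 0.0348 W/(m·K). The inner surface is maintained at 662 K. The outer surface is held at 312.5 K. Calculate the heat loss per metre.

Series thermal resistances, inner to outer:
  R'_brass = ln(0.119/0.0931)/(2πk) = 0.2454/(2π·100) = 3.906×10^-4 m·K/W
  R'_mineral wool = ln(0.234/0.119)/(2πk) = 0.6762/(2π·0.0348) = 3.093 m·K/W
ΣR = 3.906×10^-4 + 3.093 = 3.093 m·K/W
Q' = ΔT/ΣR = (662 K − 312.5 K)/3.093 = 113 W/m

Q' = 113 W/m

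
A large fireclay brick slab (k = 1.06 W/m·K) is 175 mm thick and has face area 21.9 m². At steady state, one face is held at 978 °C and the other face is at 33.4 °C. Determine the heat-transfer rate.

Q = kA·ΔT/L = 1.06 × 21.9 × |978 °C − 33.4 °C| / 0.175 = 1.25×10^5 W

Q = 125 kW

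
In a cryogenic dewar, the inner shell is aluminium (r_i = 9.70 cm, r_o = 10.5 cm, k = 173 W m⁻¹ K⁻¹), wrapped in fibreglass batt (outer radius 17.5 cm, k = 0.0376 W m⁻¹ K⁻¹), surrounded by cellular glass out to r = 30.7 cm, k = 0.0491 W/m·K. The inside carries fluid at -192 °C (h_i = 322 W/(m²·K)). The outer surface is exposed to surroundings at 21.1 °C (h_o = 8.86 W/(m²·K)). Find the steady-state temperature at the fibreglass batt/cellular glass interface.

T = -50.3 °C

Treat each layer as a resistance in series:
  R_conv,in = 1/(4πr²h) = 1/(4π·0.0970²·322) = 0.02627 K/W
  R_aluminium = (1/0.0970 − 1/0.105)/(4πk) = 0.7855/(4π·173) = 3.613×10^-4 K/W
  R_fibreglass batt = (1/0.105 − 1/0.175)/(4πk) = 3.810/(4π·0.0376) = 8.063 K/W
  R_cellular glass = (1/0.175 − 1/0.307)/(4πk) = 2.457/(4π·0.0491) = 3.982 K/W
  R_conv,out = 1/(4πr²h) = 1/(4π·0.307²·8.86) = 0.09530 K/W
ΣR = 0.02627 + 3.613×10^-4 + 8.063 + 3.982 + 0.09530 = 12.17 K/W
Q = ΔT/ΣR = (-192 °C − 21.1 °C)/12.17 = -17.51 W
From the inner boundary to the fibreglass batt/cellular glass interface, ΣR_partial = 8.090 K/W.
T_interface = T_in − Q·ΣR_partial = -192 °C − (-17.51)(8.090) = -50.3 °C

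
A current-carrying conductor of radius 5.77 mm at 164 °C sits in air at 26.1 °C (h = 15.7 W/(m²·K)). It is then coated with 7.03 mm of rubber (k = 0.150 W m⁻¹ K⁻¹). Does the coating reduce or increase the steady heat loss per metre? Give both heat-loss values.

Critical radius for a cylinder: r_cr = k/h = 0.00955 m = 0.955 cm.
Outer radius after coating: r₂ = 0.00577 + 0.00703 = 0.01280 m.
r₁ < r_cr < r₂: heat loss rises to a maximum at r_cr then falls. Whether the coating helps depends on whether Q(r₂) has dropped back below Q(r₁).
Bare: R = 1/(2πr₁h) = 1.757 m·K/W; Q = 137.9/1.757 = 78.5 W/m.
Coated: R = R_cond + R_conv = 1.637 m·K/W; Q = 137.9/1.637 = 84.2 W/m.

increases: 78.5 → 84.2 W/m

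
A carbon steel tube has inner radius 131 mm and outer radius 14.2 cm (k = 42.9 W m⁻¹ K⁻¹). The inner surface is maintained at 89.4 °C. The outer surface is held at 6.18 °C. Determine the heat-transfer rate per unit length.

Q' = 2πk·ΔT/ln(r₂/r₁) = 2π × 42.9 × 83.22 / ln(0.142/0.131) = 2.78×10^5 W/m

Q' = 2.78×10^5 W/m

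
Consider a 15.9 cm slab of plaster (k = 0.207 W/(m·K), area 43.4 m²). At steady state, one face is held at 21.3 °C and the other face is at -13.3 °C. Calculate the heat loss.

Q = kA·ΔT/L = 0.207 × 43.4 × |21.3 °C − -13.3 °C| / 0.159 = 1950 W

Q = 1950 W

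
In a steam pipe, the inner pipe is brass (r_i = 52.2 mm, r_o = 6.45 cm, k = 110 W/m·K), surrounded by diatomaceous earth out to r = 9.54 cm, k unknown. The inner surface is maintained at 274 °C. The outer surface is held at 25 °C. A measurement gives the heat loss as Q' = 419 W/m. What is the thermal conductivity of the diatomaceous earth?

ΣR = ΔT/Q' = |274 − 25|/419 = 0.5943 m·K/W
Known resistances:
  R'_brass = ln(0.0645/0.0522)/(2πk) = 0.2116/(2π·110) = 3.061×10^-4 m·K/W
R_diatomaceous earth = ΣR − ΣR_known = 0.5943 − 3.061×10^-4 = 0.5940 m·K/W
ln(r₂/r₁)/(2πk) = 0.5940 ⇒ k = 0.3914/(2π·0.5940) = 0.105 W/m·K

k = 0.105 W/m·K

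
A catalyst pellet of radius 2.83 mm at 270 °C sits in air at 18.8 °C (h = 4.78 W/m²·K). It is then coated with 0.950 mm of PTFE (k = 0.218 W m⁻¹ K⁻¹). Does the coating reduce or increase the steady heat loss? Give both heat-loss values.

Critical radius for a sphere: r_cr = 2k/h = 0.0912 m = 9.12 cm.
Outer radius after coating: r₂ = 0.00283 + 9.50×10^-4 = 0.003780 m.
Since r₁ < r_cr and r₂ ≤ r_cr, the coating moves toward the maximum at r_cr — heat loss rises.
Bare: R = 1/(4πr₁²h) = 2079 K/W; Q = 251.2/2079 = 0.121 W.
Coated: R = R_cond + R_conv = 1198 K/W; Q = 251.2/1198 = 0.210 W.

increases: 0.121 → 0.210 W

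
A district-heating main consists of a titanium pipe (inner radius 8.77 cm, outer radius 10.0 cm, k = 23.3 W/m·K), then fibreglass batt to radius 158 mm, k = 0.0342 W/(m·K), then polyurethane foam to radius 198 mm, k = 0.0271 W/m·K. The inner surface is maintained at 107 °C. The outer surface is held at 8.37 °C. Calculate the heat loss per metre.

Treat each layer as a resistance in series:
  R'_titanium = ln(0.100/0.0877)/(2πk) = 0.1312/(2π·23.3) = 8.965×10^-4 m·K/W
  R'_fibreglass batt = ln(0.158/0.100)/(2πk) = 0.4574/(2π·0.0342) = 2.129 m·K/W
  R'_polyurethane foam = ln(0.198/0.158)/(2πk) = 0.2257/(2π·0.0271) = 1.325 m·K/W
ΣR = 8.965×10^-4 + 2.129 + 1.325 = 3.455 m·K/W
Q' = ΔT/ΣR = (107 °C − 8.37 °C)/3.455 = 28.5 W/m

Q' = 28.5 W/m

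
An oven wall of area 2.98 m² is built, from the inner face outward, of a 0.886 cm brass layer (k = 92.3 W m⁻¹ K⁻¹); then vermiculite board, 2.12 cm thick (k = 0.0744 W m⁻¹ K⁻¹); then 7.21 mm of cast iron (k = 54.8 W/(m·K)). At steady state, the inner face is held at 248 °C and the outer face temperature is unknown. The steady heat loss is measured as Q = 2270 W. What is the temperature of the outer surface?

Sum the resistances:
  R_brass = L/(kA) = 0.00886/(92.3·2.98) = 3.221×10^-5 K/W
  R_vermiculite board = L/(kA) = 0.0212/(0.0744·2.98) = 0.09562 K/W
  R_cast iron = L/(kA) = 0.00721/(54.8·2.98) = 4.415×10^-5 K/W
ΣR = 0.09570 K/W
ΔT = Q·ΣR = 2270 × 0.09570 = 217.2 K
Heat flows outward, so T_out = T_in − ΔT = 248 − 217.2 = 30.8 °C

T_out = 30.8 °C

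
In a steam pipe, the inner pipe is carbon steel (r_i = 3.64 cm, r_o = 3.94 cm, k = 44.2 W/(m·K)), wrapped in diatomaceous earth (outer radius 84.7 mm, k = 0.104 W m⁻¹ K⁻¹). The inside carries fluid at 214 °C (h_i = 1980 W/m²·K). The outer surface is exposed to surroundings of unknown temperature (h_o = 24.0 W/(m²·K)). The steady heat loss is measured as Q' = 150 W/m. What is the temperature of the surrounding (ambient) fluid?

Sum the resistances:
  R'_conv,in = 1/(2πr h) = 1/(2π·0.0364·1980) = 0.002208 m·K/W
  R'_carbon steel = ln(0.0394/0.0364)/(2πk) = 0.07920/(2π·44.2) = 2.852×10^-4 m·K/W
  R'_diatomaceous earth = ln(0.0847/0.0394)/(2πk) = 0.7653/(2π·0.104) = 1.171 m·K/W
  R'_conv,out = 1/(2πr h) = 1/(2π·0.0847·24.0) = 0.07829 m·K/W
ΣR = 1.252 m·K/W
ΔT = Q'·ΣR = 150 × 1.252 = 187.8 K
Heat flows outward, so T_out = T_in − ΔT = 214 − 187.8 = 26.2 °C

T_out = 26.2 °C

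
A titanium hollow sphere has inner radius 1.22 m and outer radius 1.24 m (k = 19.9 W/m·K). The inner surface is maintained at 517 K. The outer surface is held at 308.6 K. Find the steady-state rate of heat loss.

Q = 3940 kW

Q = 4πk·ΔT/(1/r₁ − 1/r₂) = 4π × 19.9 × 208.4 / (1/1.22 − 1/1.24) = 3.94×10^6 W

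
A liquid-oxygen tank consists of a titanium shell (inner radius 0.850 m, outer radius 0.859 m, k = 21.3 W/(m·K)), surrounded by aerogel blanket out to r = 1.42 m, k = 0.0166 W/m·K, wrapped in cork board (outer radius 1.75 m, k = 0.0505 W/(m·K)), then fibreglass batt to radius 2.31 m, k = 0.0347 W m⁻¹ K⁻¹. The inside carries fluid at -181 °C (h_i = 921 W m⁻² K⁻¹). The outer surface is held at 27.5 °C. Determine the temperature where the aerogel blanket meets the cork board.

T = -12.7 °C

Resistance network (inner→outer):
  R_conv,in = 1/(4πr²h) = 1/(4π·0.850²·921) = 1.196×10^-4 K/W
  R_titanium = (1/0.850 − 1/0.859)/(4πk) = 0.01233/(4π·21.3) = 4.605×10^-5 K/W
  R_aerogel blanket = (1/0.859 − 1/1.42)/(4πk) = 0.4599/(4π·0.0166) = 2.205 K/W
  R_cork board = (1/1.42 − 1/1.75)/(4πk) = 0.1328/(4π·0.0505) = 0.2093 K/W
  R_fibreglass batt = (1/1.75 − 1/2.31)/(4πk) = 0.1385/(4π·0.0347) = 0.3177 K/W
ΣR = 1.196×10^-4 + 4.605×10^-5 + 2.205 + 0.2093 + 0.3177 = 2.732 K/W
Q = ΔT/ΣR = (-181 °C − 27.5 °C)/2.732 = -76.32 W
From the inner boundary to the aerogel blanket/cork board interface, ΣR_partial = 2.205 K/W.
T_interface = T_in − Q·ΣR_partial = -181 °C − (-76.32)(2.205) = -12.7 °C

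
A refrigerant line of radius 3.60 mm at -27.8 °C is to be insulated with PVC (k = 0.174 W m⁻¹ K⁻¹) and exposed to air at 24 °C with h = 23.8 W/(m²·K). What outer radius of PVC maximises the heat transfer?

For a cylinder, r_cr = k_ins/h = 0.174/23.8 = 0.00731 m = 0.731 cm

r_cr = 0.731 cm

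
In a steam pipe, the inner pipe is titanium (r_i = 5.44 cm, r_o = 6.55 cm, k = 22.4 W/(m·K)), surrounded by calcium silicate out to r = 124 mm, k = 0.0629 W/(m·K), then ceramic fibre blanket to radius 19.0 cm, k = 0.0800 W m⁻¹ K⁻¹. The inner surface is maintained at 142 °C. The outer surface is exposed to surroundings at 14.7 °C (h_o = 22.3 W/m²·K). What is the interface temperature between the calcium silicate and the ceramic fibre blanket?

T = 59.8 °C

Resistance network (inner→outer):
  R'_titanium = ln(0.0655/0.0544)/(2πk) = 0.1857/(2π·22.4) = 0.001319 m·K/W
  R'_calcium silicate = ln(0.124/0.0655)/(2πk) = 0.6382/(2π·0.0629) = 1.615 m·K/W
  R'_ceramic fibre blanket = ln(0.190/0.124)/(2πk) = 0.4267/(2π·0.0800) = 0.8490 m·K/W
  R'_conv,out = 1/(2πr h) = 1/(2π·0.190·22.3) = 0.03756 m·K/W
ΣR = 0.001319 + 1.615 + 0.8490 + 0.03756 = 2.503 m·K/W
Q' = ΔT/ΣR = (142 °C − 14.7 °C)/2.503 = 50.86 W/m
From the inner boundary to the calcium silicate/ceramic fibre blanket interface, ΣR_partial = 1.616 m·K/W.
T_interface = T_in − Q'·ΣR_partial = 142 °C − (50.86)(1.616) = 59.8 °C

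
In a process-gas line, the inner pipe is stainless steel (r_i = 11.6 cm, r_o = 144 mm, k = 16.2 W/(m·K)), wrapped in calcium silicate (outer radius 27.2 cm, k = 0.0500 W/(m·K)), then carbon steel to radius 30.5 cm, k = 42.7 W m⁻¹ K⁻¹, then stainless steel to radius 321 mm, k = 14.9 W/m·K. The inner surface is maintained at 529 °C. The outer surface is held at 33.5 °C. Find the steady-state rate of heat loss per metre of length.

Q' = 244 W/m

Series thermal resistances, inner to outer:
  R'_stainless steel = ln(0.144/0.116)/(2πk) = 0.2162/(2π·16.2) = 0.002124 m·K/W
  R'_calcium silicate = ln(0.272/0.144)/(2πk) = 0.6360/(2π·0.0500) = 2.024 m·K/W
  R'_carbon steel = ln(0.305/0.272)/(2πk) = 0.1145/(2π·42.7) = 4.268×10^-4 m·K/W
  R'_stainless steel = ln(0.321/0.305)/(2πk) = 0.05113/(2π·14.9) = 5.461×10^-4 m·K/W
ΣR = 0.002124 + 2.024 + 4.268×10^-4 + 5.461×10^-4 = 2.027 m·K/W
Q' = ΔT/ΣR = (529 °C − 33.5 °C)/2.027 = 244 W/m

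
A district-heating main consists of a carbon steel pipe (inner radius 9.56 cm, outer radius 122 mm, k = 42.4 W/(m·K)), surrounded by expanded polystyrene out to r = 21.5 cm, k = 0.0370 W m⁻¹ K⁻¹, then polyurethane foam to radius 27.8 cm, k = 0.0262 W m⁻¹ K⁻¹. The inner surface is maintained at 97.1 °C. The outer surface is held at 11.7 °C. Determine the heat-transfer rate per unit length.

Series thermal resistances, inner to outer:
  R'_carbon steel = ln(0.122/0.0956)/(2πk) = 0.2438/(2π·42.4) = 9.153×10^-4 m·K/W
  R'_expanded polystyrene = ln(0.215/0.122)/(2πk) = 0.5666/(2π·0.0370) = 2.437 m·K/W
  R'_polyurethane foam = ln(0.278/0.215)/(2πk) = 0.2570/(2π·0.0262) = 1.561 m·K/W
ΣR = 9.153×10^-4 + 2.437 + 1.561 = 3.999 m·K/W
Q' = ΔT/ΣR = (97.1 °C − 11.7 °C)/3.999 = 21.4 W/m

Q' = 21.4 W/m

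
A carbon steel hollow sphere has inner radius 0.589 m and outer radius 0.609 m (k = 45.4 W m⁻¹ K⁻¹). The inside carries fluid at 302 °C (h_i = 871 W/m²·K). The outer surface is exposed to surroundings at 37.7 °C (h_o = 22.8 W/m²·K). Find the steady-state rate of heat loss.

Treat each layer as a resistance in series:
  R_conv,in = 1/(4πr²h) = 1/(4π·0.589²·871) = 2.634×10^-4 K/W
  R_carbon steel = (1/0.589 − 1/0.609)/(4πk) = 0.05576/(4π·45.4) = 9.773×10^-5 K/W
  R_conv,out = 1/(4πr²h) = 1/(4π·0.609²·22.8) = 0.009411 K/W
ΣR = 2.634×10^-4 + 9.773×10^-5 + 0.009411 = 0.009772 K/W
Q = ΔT/ΣR = (302 °C − 37.7 °C)/0.009772 = 27000 W

Q = 27.0 kW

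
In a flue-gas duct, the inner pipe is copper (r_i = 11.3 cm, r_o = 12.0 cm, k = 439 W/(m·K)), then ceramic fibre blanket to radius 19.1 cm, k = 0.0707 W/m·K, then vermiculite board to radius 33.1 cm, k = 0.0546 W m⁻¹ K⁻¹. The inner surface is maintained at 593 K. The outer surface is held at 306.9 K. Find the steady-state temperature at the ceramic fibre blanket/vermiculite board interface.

T = 480 K

Treat each layer as a resistance in series:
  R'_copper = ln(0.120/0.113)/(2πk) = 0.06010/(2π·439) = 2.179×10^-5 m·K/W
  R'_ceramic fibre blanket = ln(0.191/0.120)/(2πk) = 0.4648/(2π·0.0707) = 1.046 m·K/W
  R'_vermiculite board = ln(0.331/0.191)/(2πk) = 0.5498/(2π·0.0546) = 1.603 m·K/W
ΣR = 2.179×10^-5 + 1.046 + 1.603 = 2.649 m·K/W
Q' = ΔT/ΣR = (593 K − 306.9 K)/2.649 = 108.0 W/m
From the inner boundary to the ceramic fibre blanket/vermiculite board interface, ΣR_partial = 1.046 m·K/W.
T_interface = T_in − Q'·ΣR_partial = 593 K − (108.0)(1.046) = 480 K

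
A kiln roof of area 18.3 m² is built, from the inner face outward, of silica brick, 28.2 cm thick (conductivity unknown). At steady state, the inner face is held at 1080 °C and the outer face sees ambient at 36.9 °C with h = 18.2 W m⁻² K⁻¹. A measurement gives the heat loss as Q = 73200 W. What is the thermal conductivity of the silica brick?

ΣR = ΔT/Q = |1080 − 36.9|/73200 = 0.01425 K/W
Known resistances:
  R_conv,out = 1/(hA) = 1/(18.2·18.3) = 0.003002 K/W
R_silica brick = ΣR − ΣR_known = 0.01425 − 0.003002 = 0.01125 K/W
L/(kA) = 0.01125 ⇒ k = 0.282/(0.01125·18.3) = 1.37 W/m·K

k = 1.37 W/m·K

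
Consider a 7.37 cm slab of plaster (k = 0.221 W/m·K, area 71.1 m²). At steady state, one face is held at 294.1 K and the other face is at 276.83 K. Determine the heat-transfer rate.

Q = 3680 W

Q = kA·ΔT/L = 0.221 × 71.1 × |294.1 K − 276.83 K| / 0.0737 = 3680 W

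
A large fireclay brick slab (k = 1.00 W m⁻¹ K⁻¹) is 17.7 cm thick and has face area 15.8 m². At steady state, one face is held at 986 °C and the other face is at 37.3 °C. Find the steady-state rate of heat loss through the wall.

Q = kA·ΔT/L = 1.00 × 15.8 × |986 °C − 37.3 °C| / 0.177 = 84700 W

Q = 84.7 kW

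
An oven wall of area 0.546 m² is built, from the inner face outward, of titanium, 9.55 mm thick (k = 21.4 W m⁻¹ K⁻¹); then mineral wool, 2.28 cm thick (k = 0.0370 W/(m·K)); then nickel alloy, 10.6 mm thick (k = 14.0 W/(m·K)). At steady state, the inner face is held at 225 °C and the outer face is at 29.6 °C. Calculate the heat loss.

Q = 173 W

Series thermal resistances, inner to outer:
  R_titanium = L/(kA) = 0.00955/(21.4·0.546) = 8.173×10^-4 K/W
  R_mineral wool = L/(kA) = 0.0228/(0.0370·0.546) = 1.129 K/W
  R_nickel alloy = L/(kA) = 0.0106/(14.0·0.546) = 0.001387 K/W
ΣR = 8.173×10^-4 + 1.129 + 0.001387 = 1.131 K/W
Q = ΔT/ΣR = (225 °C − 29.6 °C)/1.131 = 173 W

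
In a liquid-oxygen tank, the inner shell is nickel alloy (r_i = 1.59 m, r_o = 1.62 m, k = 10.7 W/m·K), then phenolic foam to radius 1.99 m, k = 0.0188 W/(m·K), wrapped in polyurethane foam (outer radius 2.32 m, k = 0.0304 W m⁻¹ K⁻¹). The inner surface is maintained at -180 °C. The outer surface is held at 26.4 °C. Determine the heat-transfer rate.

Q = 307 W

Treat each layer as a resistance in series:
  R_nickel alloy = (1/1.59 − 1/1.62)/(4πk) = 0.01165/(4π·10.7) = 8.662×10^-5 K/W
  R_phenolic foam = (1/1.62 − 1/1.99)/(4πk) = 0.1148/(4π·0.0188) = 0.4858 K/W
  R_polyurethane foam = (1/1.99 − 1/2.32)/(4πk) = 0.07148/(4π·0.0304) = 0.1871 K/W
ΣR = 8.662×10^-5 + 0.4858 + 0.1871 = 0.6730 K/W
Q = ΔT/ΣR = (-180 °C − 26.4 °C)/0.6730 = -307 W
(Negative Q ⇒ heat flows inward; heat gain = 307 W.)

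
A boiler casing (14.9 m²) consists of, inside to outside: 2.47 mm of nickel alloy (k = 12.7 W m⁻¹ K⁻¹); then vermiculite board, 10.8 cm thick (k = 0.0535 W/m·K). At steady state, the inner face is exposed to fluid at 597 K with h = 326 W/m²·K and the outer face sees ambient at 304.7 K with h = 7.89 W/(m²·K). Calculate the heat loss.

Treat each layer as a resistance in series:
  R_conv,in = 1/(hA) = 1/(326·14.9) = 2.059×10^-4 K/W
  R_nickel alloy = L/(kA) = 0.00247/(12.7·14.9) = 1.305×10^-5 K/W
  R_vermiculite board = L/(kA) = 0.108/(0.0535·14.9) = 0.1355 K/W
  R_conv,out = 1/(hA) = 1/(7.89·14.9) = 0.008506 K/W
ΣR = 2.059×10^-4 + 1.305×10^-5 + 0.1355 + 0.008506 = 0.1442 K/W
Q = ΔT/ΣR = (597 K − 304.7 K)/0.1442 = 2030 W

Q = 2030 W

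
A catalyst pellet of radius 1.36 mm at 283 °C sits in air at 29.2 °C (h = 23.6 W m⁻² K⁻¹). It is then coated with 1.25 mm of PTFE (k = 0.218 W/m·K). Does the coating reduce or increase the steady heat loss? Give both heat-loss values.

increases: 0.139 → 0.407 W

Critical radius for a sphere: r_cr = 2k/h = 0.0185 m = 1.85 cm.
Outer radius after coating: r₂ = 0.00136 + 0.00125 = 0.00261 m.
Since r₁ < r_cr and r₂ ≤ r_cr, the coating moves toward the maximum at r_cr — heat loss rises.
Bare: R = 1/(4πr₁²h) = 1823 K/W; Q = 253.8/1823 = 0.139 W.
Coated: R = R_cond + R_conv = 623.5 K/W; Q = 253.8/623.5 = 0.407 W.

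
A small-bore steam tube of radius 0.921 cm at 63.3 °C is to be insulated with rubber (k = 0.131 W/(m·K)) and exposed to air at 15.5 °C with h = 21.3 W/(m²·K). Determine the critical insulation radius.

r_cr = 0.615 cm

For a cylinder, r_cr = k_ins/h = 0.131/21.3 = 0.00615 m = 0.615 cm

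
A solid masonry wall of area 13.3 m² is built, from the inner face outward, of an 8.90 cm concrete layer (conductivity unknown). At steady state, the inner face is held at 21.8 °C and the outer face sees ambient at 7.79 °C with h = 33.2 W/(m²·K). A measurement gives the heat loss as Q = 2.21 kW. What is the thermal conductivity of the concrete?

ΣR = ΔT/Q = |21.8 − 7.79|/2210 = 0.006339 K/W
Known resistances:
  R_conv,out = 1/(hA) = 1/(33.2·13.3) = 0.002265 K/W
R_concrete = ΣR − ΣR_known = 0.006339 − 0.002265 = 0.004074 K/W
L/(kA) = 0.004074 ⇒ k = 0.0890/(0.004074·13.3) = 1.64 W/m·K

k = 1.64 W/m·K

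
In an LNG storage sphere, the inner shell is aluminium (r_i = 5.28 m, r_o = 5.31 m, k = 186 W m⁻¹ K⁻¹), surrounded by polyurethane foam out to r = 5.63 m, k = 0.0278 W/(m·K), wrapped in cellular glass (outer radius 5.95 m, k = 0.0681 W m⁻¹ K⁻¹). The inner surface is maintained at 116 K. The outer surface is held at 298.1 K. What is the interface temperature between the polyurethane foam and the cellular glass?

Treat each layer as a resistance in series:
  R_aluminium = (1/5.28 − 1/5.31)/(4πk) = 0.001070/(4π·186) = 4.578×10^-7 K/W
  R_polyurethane foam = (1/5.31 − 1/5.63)/(4πk) = 0.01070/(4π·0.0278) = 0.03064 K/W
  R_cellular glass = (1/5.63 − 1/5.95)/(4πk) = 0.009553/(4π·0.0681) = 0.01116 K/W
ΣR = 4.578×10^-7 + 0.03064 + 0.01116 = 0.04180 K/W
Q = ΔT/ΣR = (116 K − 298.1 K)/0.04180 = -4356 W
From the inner boundary to the polyurethane foam/cellular glass interface, ΣR_partial = 0.03064 K/W.
T_interface = T_in − Q·ΣR_partial = 116 K − (-4356)(0.03064) = 249.5 K

T = 249.5 K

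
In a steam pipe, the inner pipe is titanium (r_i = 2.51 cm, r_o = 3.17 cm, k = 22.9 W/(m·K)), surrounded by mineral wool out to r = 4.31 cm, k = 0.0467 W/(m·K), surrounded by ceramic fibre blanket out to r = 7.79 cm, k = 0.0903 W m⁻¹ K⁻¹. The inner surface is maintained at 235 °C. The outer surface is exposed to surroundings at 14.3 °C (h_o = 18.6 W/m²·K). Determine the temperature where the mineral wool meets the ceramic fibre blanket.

Treat each layer as a resistance in series:
  R'_titanium = ln(0.0317/0.0251)/(2πk) = 0.2334/(2π·22.9) = 0.001622 m·K/W
  R'_mineral wool = ln(0.0431/0.0317)/(2πk) = 0.3072/(2π·0.0467) = 1.047 m·K/W
  R'_ceramic fibre blanket = ln(0.0779/0.0431)/(2πk) = 0.5919/(2π·0.0903) = 1.043 m·K/W
  R'_conv,out = 1/(2πr h) = 1/(2π·0.0779·18.6) = 0.1098 m·K/W
ΣR = 0.001622 + 1.047 + 1.043 + 0.1098 = 2.201 m·K/W
Q' = ΔT/ΣR = (235 °C − 14.3 °C)/2.201 = 100.3 W/m
From the inner boundary to the mineral wool/ceramic fibre blanket interface, ΣR_partial = 1.049 m·K/W.
T_interface = T_in − Q'·ΣR_partial = 235 °C − (100.3)(1.049) = 130 °C

T = 130 °C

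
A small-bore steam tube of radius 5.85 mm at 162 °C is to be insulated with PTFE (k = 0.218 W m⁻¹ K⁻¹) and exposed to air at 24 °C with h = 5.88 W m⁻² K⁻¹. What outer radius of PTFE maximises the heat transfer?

For a cylinder, r_cr = k_ins/h = 0.218/5.88 = 0.0371 m = 3.71 cm

r_cr = 3.71 cm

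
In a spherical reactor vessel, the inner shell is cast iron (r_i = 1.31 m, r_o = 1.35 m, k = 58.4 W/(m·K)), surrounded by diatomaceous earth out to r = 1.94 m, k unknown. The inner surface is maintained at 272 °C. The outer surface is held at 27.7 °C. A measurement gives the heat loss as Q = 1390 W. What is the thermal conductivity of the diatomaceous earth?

k = 0.102 W/m·K

ΣR = ΔT/Q = |272 − 27.7|/1390 = 0.1758 K/W
Known resistances:
  R_cast iron = (1/1.31 − 1/1.35)/(4πk) = 0.02262/(4π·58.4) = 3.082×10^-5 K/W
R_diatomaceous earth = ΣR − ΣR_known = 0.1758 − 3.082×10^-5 = 0.1758 K/W
(1/r₁−1/r₂)/(4πk) = 0.1758 ⇒ k = 0.2253/(4π·0.1758) = 0.102 W/m·K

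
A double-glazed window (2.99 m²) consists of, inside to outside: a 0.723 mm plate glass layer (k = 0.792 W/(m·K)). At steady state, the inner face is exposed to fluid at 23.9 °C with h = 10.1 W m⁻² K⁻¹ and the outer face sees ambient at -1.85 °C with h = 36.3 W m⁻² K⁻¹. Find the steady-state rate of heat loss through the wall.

Q = 604 W

Treat each layer as a resistance in series:
  R_conv,in = 1/(hA) = 1/(10.1·2.99) = 0.03311 K/W
  R_plate glass = L/(kA) = 7.23×10^-4/(0.792·2.99) = 3.053×10^-4 K/W
  R_conv,out = 1/(hA) = 1/(36.3·2.99) = 0.009213 K/W
ΣR = 0.03311 + 3.053×10^-4 + 0.009213 = 0.04263 K/W
Q = ΔT/ΣR = (23.9 °C − -1.85 °C)/0.04263 = 604 W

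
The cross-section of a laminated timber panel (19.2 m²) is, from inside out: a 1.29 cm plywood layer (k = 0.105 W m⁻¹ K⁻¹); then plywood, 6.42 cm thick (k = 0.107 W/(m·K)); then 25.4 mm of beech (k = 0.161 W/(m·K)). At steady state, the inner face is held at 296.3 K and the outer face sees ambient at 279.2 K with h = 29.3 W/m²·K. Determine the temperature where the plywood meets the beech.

T = 282.79 K

Resistance network (inner→outer):
  R_plywood = L/(kA) = 0.0129/(0.105·19.2) = 0.006399 K/W
  R_plywood = L/(kA) = 0.0642/(0.107·19.2) = 0.03125 K/W
  R_beech = L/(kA) = 0.0254/(0.161·19.2) = 0.008217 K/W
  R_conv,out = 1/(hA) = 1/(29.3·19.2) = 0.001778 K/W
ΣR = 0.006399 + 0.03125 + 0.008217 + 0.001778 = 0.04764 K/W
Q = ΔT/ΣR = (296.3 K − 279.2 K)/0.04764 = 358.9 W
From the inner boundary to the plywood/beech interface, ΣR_partial = 0.03765 K/W.
T_interface = T_in − Q·ΣR_partial = 296.3 K − (358.9)(0.03765) = 282.79 K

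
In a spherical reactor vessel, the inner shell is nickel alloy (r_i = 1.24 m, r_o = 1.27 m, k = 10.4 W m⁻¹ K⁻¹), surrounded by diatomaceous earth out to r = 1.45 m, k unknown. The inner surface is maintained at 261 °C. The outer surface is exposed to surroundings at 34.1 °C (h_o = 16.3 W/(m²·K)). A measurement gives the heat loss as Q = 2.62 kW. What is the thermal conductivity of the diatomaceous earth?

k = 0.0925 W/m·K

ΣR = ΔT/Q = |261 − 34.1|/2620 = 0.08660 K/W
Known resistances:
  R_nickel alloy = (1/1.24 − 1/1.27)/(4πk) = 0.01905/(4π·10.4) = 1.458×10^-4 K/W
  R_conv,out = 1/(4πr²h) = 1/(4π·1.45²·16.3) = 0.002322 K/W
R_diatomaceous earth = ΣR − ΣR_known = 0.08660 − 0.002468 = 0.08413 K/W
(1/r₁−1/r₂)/(4πk) = 0.08413 ⇒ k = 0.09775/(4π·0.08413) = 0.0925 W/m·K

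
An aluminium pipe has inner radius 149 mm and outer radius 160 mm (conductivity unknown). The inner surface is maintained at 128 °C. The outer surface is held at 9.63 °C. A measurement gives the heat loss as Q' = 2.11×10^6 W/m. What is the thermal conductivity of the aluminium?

k = 202 W/m·K

ΣR = ΔT/Q' = |128 − 9.63|/2.11×10^6 = 5.610×10^-5 m·K/W
ln(r₂/r₁)/(2πk) = 5.610×10^-5 ⇒ k = 0.07123/(2π·5.610×10^-5) = 202 W/m·K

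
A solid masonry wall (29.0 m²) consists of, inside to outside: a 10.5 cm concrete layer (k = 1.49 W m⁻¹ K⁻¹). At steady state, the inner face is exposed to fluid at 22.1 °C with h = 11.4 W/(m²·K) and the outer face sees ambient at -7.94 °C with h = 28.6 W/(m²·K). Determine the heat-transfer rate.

Resistance network (inner→outer):
  R_conv,in = 1/(hA) = 1/(11.4·29.0) = 0.003025 K/W
  R_concrete = L/(kA) = 0.105/(1.49·29.0) = 0.002430 K/W
  R_conv,out = 1/(hA) = 1/(28.6·29.0) = 0.001206 K/W
ΣR = 0.003025 + 0.002430 + 0.001206 = 0.006661 K/W
Q = ΔT/ΣR = (22.1 °C − -7.94 °C)/0.006661 = 4510 W

Q = 4.51 kW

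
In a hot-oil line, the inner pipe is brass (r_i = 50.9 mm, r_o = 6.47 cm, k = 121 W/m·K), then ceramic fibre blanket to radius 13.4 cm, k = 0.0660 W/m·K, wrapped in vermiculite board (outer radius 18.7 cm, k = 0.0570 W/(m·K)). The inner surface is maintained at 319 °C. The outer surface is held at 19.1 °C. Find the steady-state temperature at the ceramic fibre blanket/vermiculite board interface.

T = 123 °C

Series thermal resistances, inner to outer:
  R'_brass = ln(0.0647/0.0509)/(2πk) = 0.2399/(2π·121) = 3.155×10^-4 m·K/W
  R'_ceramic fibre blanket = ln(0.134/0.0647)/(2πk) = 0.7281/(2π·0.0660) = 1.756 m·K/W
  R'_vermiculite board = ln(0.187/0.134)/(2πk) = 0.3333/(2π·0.0570) = 0.9306 m·K/W
ΣR = 3.155×10^-4 + 1.756 + 0.9306 = 2.687 m·K/W
Q' = ΔT/ΣR = (319 °C − 19.1 °C)/2.687 = 111.6 W/m
From the inner boundary to the ceramic fibre blanket/vermiculite board interface, ΣR_partial = 1.756 m·K/W.
T_interface = T_in − Q'·ΣR_partial = 319 °C − (111.6)(1.756) = 123 °C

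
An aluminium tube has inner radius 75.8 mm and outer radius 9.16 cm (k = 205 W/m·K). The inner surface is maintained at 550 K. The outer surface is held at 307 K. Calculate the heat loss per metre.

Q' = 2πk·ΔT/ln(r₂/r₁) = 2π × 205 × 243 / ln(0.0916/0.0758) = 1.65×10^6 W/m

Q' = 1.65×10^6 W/m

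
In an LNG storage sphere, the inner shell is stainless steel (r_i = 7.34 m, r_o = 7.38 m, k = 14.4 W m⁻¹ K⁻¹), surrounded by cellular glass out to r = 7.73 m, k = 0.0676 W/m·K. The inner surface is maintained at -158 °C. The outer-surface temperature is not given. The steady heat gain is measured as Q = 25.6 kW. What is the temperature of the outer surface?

Sum the resistances:
  R_stainless steel = (1/7.34 − 1/7.38)/(4πk) = 7.384×10^-4/(4π·14.4) = 4.081×10^-6 K/W
  R_cellular glass = (1/7.38 − 1/7.73)/(4πk) = 0.006135/(4π·0.0676) = 0.007222 K/W
ΣR = 0.007226 K/W
ΔT = Q·ΣR = 25600 × 0.007226 = 185.0 K
Heat flows inward, so T_out = T_in + ΔT = -158 + 185.0 = 27.0 °C

T_out = 27.0 °C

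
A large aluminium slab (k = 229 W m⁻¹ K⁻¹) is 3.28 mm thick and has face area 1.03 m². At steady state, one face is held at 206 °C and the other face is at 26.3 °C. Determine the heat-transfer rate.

Q = kA·ΔT/L = 229 × 1.03 × |206 °C − 26.3 °C| / 0.00328 = 1.29×10^7 W

Q = 1.29×10^7 W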